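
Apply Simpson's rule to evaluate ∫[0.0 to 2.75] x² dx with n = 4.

f(x) = x²
a = 0.0, b = 2.75, n = 4
h = (b - a)/n = 0.687500

Simpson's rule: (h/3)[f(x₀) + 4f(x₁) + 2f(x₂) + ... + f(xₙ)]

x_0 = 0.0000, f(x_0) = 0.000000, coefficient = 1
x_1 = 0.6875, f(x_1) = 0.472656, coefficient = 4
x_2 = 1.3750, f(x_2) = 1.890625, coefficient = 2
x_3 = 2.0625, f(x_3) = 4.253906, coefficient = 4
x_4 = 2.7500, f(x_4) = 7.562500, coefficient = 1

I ≈ (0.687500/3) × 30.250000 = 6.932292
Exact value: 6.932292
Error: 0.000000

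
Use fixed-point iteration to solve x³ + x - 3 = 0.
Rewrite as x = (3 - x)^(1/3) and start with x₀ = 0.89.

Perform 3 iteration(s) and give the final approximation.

Equation: x³ + x - 3 = 0
Fixed-point form: x = (3 - x)^(1/3)
x₀ = 0.89

x_1 = g(0.890000) = 1.282609
x_2 = g(1.282609) = 1.197539
x_3 = g(1.197539) = 1.216994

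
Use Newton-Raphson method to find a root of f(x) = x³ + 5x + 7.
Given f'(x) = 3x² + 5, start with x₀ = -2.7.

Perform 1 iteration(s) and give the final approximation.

f(x) = x³ + 5x + 7
f'(x) = 3x² + 5
x₀ = -2.7

Newton-Raphson formula: x_{n+1} = x_n - f(x_n)/f'(x_n)

Iteration 1:
  f(-2.700000) = -26.183000
  f'(-2.700000) = 26.870000
  x_1 = -2.700000 - (-26.183000)/26.870000 = -1.725568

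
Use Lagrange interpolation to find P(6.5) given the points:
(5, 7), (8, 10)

Lagrange interpolation formula:
P(x) = Σ yᵢ × Lᵢ(x)
where Lᵢ(x) = Π_{j≠i} (x - xⱼ)/(xᵢ - xⱼ)

L_0(6.5) = (6.5 - 8)/(5 - 8) = 0.500000
L_1(6.5) = (6.5 - 5)/(8 - 5) = 0.500000

P(6.5) = 7×L_0(6.5) + 10×L_1(6.5)
P(6.5) = 8.500000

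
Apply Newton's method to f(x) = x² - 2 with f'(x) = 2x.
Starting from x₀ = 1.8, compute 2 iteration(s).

f(x) = x² - 2
f'(x) = 2x
x₀ = 1.8

Newton-Raphson formula: x_{n+1} = x_n - f(x_n)/f'(x_n)

Iteration 1:
  f(1.800000) = 1.240000
  f'(1.800000) = 3.600000
  x_1 = 1.800000 - 1.240000/3.600000 = 1.455556
Iteration 2:
  f(1.455556) = 0.118642
  f'(1.455556) = 2.911111
  x_2 = 1.455556 - 0.118642/2.911111 = 1.414801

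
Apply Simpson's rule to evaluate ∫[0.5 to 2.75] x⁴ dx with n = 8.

f(x) = x⁴
a = 0.5, b = 2.75, n = 8
h = (b - a)/n = 0.281250

Simpson's rule: (h/3)[f(x₀) + 4f(x₁) + 2f(x₂) + ... + f(xₙ)]

x_0 = 0.5000, f(x_0) = 0.062500, coefficient = 1
x_1 = 0.7812, f(x_1) = 0.372529, coefficient = 4
x_2 = 1.0625, f(x_2) = 1.274429, coefficient = 2
x_3 = 1.3438, f(x_3) = 3.260423, coefficient = 4
x_4 = 1.6250, f(x_4) = 6.972900, coefficient = 2
x_5 = 1.9062, f(x_5) = 13.204423, coefficient = 4
x_6 = 2.1875, f(x_6) = 22.897720, coefficient = 2
x_7 = 2.4688, f(x_7) = 37.145692, coefficient = 4
x_8 = 2.7500, f(x_8) = 57.191406, coefficient = 1

I ≈ (0.281250/3) × 335.476273 = 31.450901
Exact value: 31.449023
Error: 0.001877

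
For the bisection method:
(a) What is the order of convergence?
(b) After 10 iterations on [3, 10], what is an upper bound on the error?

(a) Bisection has linear (order 1) convergence; the error is halved each step.

(b) Error bound = (b-a)/2^n = (10 - 3)/2^{10}
    = 7/2^{10}

(a) 1 (linear); (b) error ≤ 6.84e-03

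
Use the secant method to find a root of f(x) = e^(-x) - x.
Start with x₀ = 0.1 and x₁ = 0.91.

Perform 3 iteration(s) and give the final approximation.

f(x) = e^(-x) - x
x₀ = 0.1, x₁ = 0.91

Secant formula: x_{n+1} = x_n - f(x_n)(x_n - x_{n-1})/(f(x_n) - f(x_{n-1}))

Iteration 1:
  f(0.100000) = 0.804837
  f(0.910000) = -0.507476
  x_2 = 0.910000 - (-0.507476)×(0.910000 - 0.100000)/(-0.507476 - 0.804837)
       = 0.596770
Iteration 2:
  f(0.910000) = -0.507476
  f(0.596770) = -0.046183
  x_3 = 0.596770 - (-0.046183)×(0.596770 - 0.910000)/(-0.046183 - (-0.507476))
       = 0.565411
Iteration 3:
  f(0.596770) = -0.046183
  f(0.565411) = 0.002716
  x_4 = 0.565411 - 0.002716×(0.565411 - 0.596770)/(0.002716 - (-0.046183))
       = 0.567153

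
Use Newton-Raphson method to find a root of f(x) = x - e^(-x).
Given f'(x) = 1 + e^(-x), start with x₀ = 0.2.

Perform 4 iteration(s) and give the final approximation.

f(x) = x - e^(-x)
f'(x) = 1 + e^(-x)
x₀ = 0.2

Newton-Raphson formula: x_{n+1} = x_n - f(x_n)/f'(x_n)

Iteration 1:
  f(0.200000) = -0.618731
  f'(0.200000) = 1.818731
  x_1 = 0.200000 - (-0.618731)/1.818731 = 0.540199
Iteration 2:
  f(0.540199) = -0.042433
  f'(0.540199) = 1.582632
  x_2 = 0.540199 - (-0.042433)/1.582632 = 0.567011
Iteration 3:
  f(0.567011) = -0.000208
  f'(0.567011) = 1.567218
  x_3 = 0.567011 - (-0.000208)/1.567218 = 0.567143
Iteration 4:
  f(0.567143) = 0.000000
  f'(0.567143) = 1.567143
  x_4 = 0.567143 - 0.000000/1.567143 = 0.567143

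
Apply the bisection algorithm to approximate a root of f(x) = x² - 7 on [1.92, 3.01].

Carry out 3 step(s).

f(x) = x² - 7
Initial interval: [1.92, 3.01]

Iteration 1:
  c_1 = (1.920000 + 3.010000)/2 = 2.465000
  f(c_1) = f(2.465000) = -0.923775
  f(a) × f(c) ≥ 0, new interval: [2.465000, 3.010000]
Iteration 2:
  c_2 = (2.465000 + 3.010000)/2 = 2.737500
  f(c_2) = f(2.737500) = 0.493906
  f(a) × f(c) < 0, new interval: [2.465000, 2.737500]
Iteration 3:
  c_3 = (2.465000 + 2.737500)/2 = 2.601250
  f(c_3) = f(2.601250) = -0.233498
  f(a) × f(c) ≥ 0, new interval: [2.601250, 2.737500]

After 3 iteration(s), the approximation is c_3 = 2.601250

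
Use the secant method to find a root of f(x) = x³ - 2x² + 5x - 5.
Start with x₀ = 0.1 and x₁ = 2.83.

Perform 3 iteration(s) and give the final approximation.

f(x) = x³ - 2x² + 5x - 5
x₀ = 0.1, x₁ = 2.83

Secant formula: x_{n+1} = x_n - f(x_n)(x_n - x_{n-1})/(f(x_n) - f(x_{n-1}))

Iteration 1:
  f(0.100000) = -4.519000
  f(2.830000) = 15.797387
  x_2 = 2.830000 - 15.797387×(2.830000 - 0.100000)/(15.797387 - (-4.519000))
       = 0.707237
Iteration 2:
  f(2.830000) = 15.797387
  f(0.707237) = -2.110433
  x_3 = 0.707237 - (-2.110433)×(0.707237 - 2.830000)/(-2.110433 - 15.797387)
       = 0.957405
Iteration 3:
  f(0.707237) = -2.110433
  f(0.957405) = -1.168645
  x_4 = 0.957405 - (-1.168645)×(0.957405 - 0.707237)/(-1.168645 - (-2.110433))
       = 1.267832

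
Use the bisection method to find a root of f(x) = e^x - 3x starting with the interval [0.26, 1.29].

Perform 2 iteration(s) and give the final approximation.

f(x) = e^x - 3x
Initial interval: [0.26, 1.29]

Iteration 1:
  c_1 = (0.260000 + 1.290000)/2 = 0.775000
  f(c_1) = f(0.775000) = -0.154408
  f(a) × f(c) < 0, new interval: [0.260000, 0.775000]
Iteration 2:
  c_2 = (0.260000 + 0.775000)/2 = 0.517500
  f(c_2) = f(0.517500) = 0.125328
  f(a) × f(c) ≥ 0, new interval: [0.517500, 0.775000]

After 2 iteration(s), the approximation is c_2 = 0.517500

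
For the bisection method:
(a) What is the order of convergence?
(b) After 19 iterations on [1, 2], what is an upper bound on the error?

(a) Bisection has linear (order 1) convergence; the error is halved each step.

(b) Error bound = (b-a)/2^n = (2 - 1)/2^{19}
    = 1/2^{19}

(a) 1 (linear); (b) error ≤ 1.91e-06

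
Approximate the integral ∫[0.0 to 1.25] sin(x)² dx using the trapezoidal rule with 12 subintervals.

f(x) = sin(x)²
a = 0.0, b = 1.25, n = 12
h = (b - a)/n = 0.104167

Trapezoidal rule: (h/2)[f(x₀) + 2f(x₁) + 2f(x₂) + ... + f(xₙ)]

x_0 = 0.0000, f(x_0) = 0.000000, coefficient = 1
x_1 = 0.1042, f(x_1) = 0.010812, coefficient = 2
x_2 = 0.2083, f(x_2) = 0.042778, coefficient = 2
x_3 = 0.3125, f(x_3) = 0.094518, coefficient = 2
x_4 = 0.4167, f(x_4) = 0.163794, coefficient = 2
x_5 = 0.5208, f(x_5) = 0.247609, coefficient = 2
x_6 = 0.6250, f(x_6) = 0.342339, coefficient = 2
x_7 = 0.7292, f(x_7) = 0.443887, coefficient = 2
x_8 = 0.8333, f(x_8) = 0.547862, coefficient = 2
x_9 = 0.9375, f(x_9) = 0.649767, coefficient = 2
x_10 = 1.0417, f(x_10) = 0.745195, coefficient = 2
x_11 = 1.1458, f(x_11) = 0.830019, coefficient = 2
x_12 = 1.2500, f(x_12) = 0.900572, coefficient = 1

I ≈ (0.104167/2) × 9.137731 = 0.475924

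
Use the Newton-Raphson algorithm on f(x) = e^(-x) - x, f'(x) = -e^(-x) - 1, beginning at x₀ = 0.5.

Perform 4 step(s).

f(x) = e^(-x) - x
f'(x) = -e^(-x) - 1
x₀ = 0.5

Newton-Raphson formula: x_{n+1} = x_n - f(x_n)/f'(x_n)

Iteration 1:
  f(0.500000) = 0.106531
  f'(0.500000) = -1.606531
  x_1 = 0.500000 - 0.106531/(-1.606531) = 0.566311
Iteration 2:
  f(0.566311) = 0.001305
  f'(0.566311) = -1.567616
  x_2 = 0.566311 - 0.001305/(-1.567616) = 0.567143
Iteration 3:
  f(0.567143) = 0.000000
  f'(0.567143) = -1.567143
  x_3 = 0.567143 - 0.000000/(-1.567143) = 0.567143
Iteration 4:
  f(0.567143) = 0.000000
  f'(0.567143) = -1.567143
  x_4 = 0.567143 - 0.000000/(-1.567143) = 0.567143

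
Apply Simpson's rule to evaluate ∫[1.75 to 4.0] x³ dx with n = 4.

f(x) = x³
a = 1.75, b = 4.0, n = 4
h = (b - a)/n = 0.562500

Simpson's rule: (h/3)[f(x₀) + 4f(x₁) + 2f(x₂) + ... + f(xₙ)]

x_0 = 1.7500, f(x_0) = 5.359375, coefficient = 1
x_1 = 2.3125, f(x_1) = 12.366455, coefficient = 4
x_2 = 2.8750, f(x_2) = 23.763672, coefficient = 2
x_3 = 3.4375, f(x_3) = 40.618896, coefficient = 4
x_4 = 4.0000, f(x_4) = 64.000000, coefficient = 1

I ≈ (0.562500/3) × 328.828125 = 61.655273
Exact value: 61.655273
Error: 0.000000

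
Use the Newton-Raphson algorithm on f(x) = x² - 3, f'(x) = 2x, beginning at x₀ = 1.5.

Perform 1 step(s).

f(x) = x² - 3
f'(x) = 2x
x₀ = 1.5

Newton-Raphson formula: x_{n+1} = x_n - f(x_n)/f'(x_n)

Iteration 1:
  f(1.500000) = -0.750000
  f'(1.500000) = 3.000000
  x_1 = 1.500000 - (-0.750000)/3.000000 = 1.750000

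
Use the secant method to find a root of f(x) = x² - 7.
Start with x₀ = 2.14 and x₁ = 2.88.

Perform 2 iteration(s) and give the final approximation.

f(x) = x² - 7
x₀ = 2.14, x₁ = 2.88

Secant formula: x_{n+1} = x_n - f(x_n)(x_n - x_{n-1})/(f(x_n) - f(x_{n-1}))

Iteration 1:
  f(2.140000) = -2.420400
  f(2.880000) = 1.294400
  x_2 = 2.880000 - 1.294400×(2.880000 - 2.140000)/(1.294400 - (-2.420400))
       = 2.622151
Iteration 2:
  f(2.880000) = 1.294400
  f(2.622151) = -0.124322
  x_3 = 2.622151 - (-0.124322)×(2.622151 - 2.880000)/(-0.124322 - 1.294400)
       = 2.644747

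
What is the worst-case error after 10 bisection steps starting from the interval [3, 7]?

Bisection error bound: |error| ≤ (b-a)/2^n
|error| ≤ (7 - 3)/2^10 = 4/2^10
|error| ≤ 0.0039062500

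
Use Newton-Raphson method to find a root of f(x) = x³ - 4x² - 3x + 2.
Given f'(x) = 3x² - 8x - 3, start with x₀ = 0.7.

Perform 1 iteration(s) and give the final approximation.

f(x) = x³ - 4x² - 3x + 2
f'(x) = 3x² - 8x - 3
x₀ = 0.7

Newton-Raphson formula: x_{n+1} = x_n - f(x_n)/f'(x_n)

Iteration 1:
  f(0.700000) = -1.717000
  f'(0.700000) = -7.130000
  x_1 = 0.700000 - (-1.717000)/(-7.130000) = 0.459187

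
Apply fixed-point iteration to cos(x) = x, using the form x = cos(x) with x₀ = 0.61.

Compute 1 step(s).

Equation: cos(x) = x
Fixed-point form: x = cos(x)
x₀ = 0.61

x_1 = g(0.610000) = 0.819648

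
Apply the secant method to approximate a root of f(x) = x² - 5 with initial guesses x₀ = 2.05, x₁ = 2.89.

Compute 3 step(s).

f(x) = x² - 5
x₀ = 2.05, x₁ = 2.89

Secant formula: x_{n+1} = x_n - f(x_n)(x_n - x_{n-1})/(f(x_n) - f(x_{n-1}))

Iteration 1:
  f(2.050000) = -0.797500
  f(2.890000) = 3.352100
  x_2 = 2.890000 - 3.352100×(2.890000 - 2.050000)/(3.352100 - (-0.797500))
       = 2.211437
Iteration 2:
  f(2.890000) = 3.352100
  f(2.211437) = -0.109545
  x_3 = 2.211437 - (-0.109545)×(2.211437 - 2.890000)/(-0.109545 - 3.352100)
       = 2.232911
Iteration 3:
  f(2.211437) = -0.109545
  f(2.232911) = -0.014110
  x_4 = 2.232911 - (-0.014110)×(2.232911 - 2.211437)/(-0.014110 - (-0.109545))
       = 2.236085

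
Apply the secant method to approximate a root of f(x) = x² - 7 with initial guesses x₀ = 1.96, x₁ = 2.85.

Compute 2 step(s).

f(x) = x² - 7
x₀ = 1.96, x₁ = 2.85

Secant formula: x_{n+1} = x_n - f(x_n)(x_n - x_{n-1})/(f(x_n) - f(x_{n-1}))

Iteration 1:
  f(1.960000) = -3.158400
  f(2.850000) = 1.122500
  x_2 = 2.850000 - 1.122500×(2.850000 - 1.960000)/(1.122500 - (-3.158400))
       = 2.616632
Iteration 2:
  f(2.850000) = 1.122500
  f(2.616632) = -0.153237
  x_3 = 2.616632 - (-0.153237)×(2.616632 - 2.850000)/(-0.153237 - 1.122500)
       = 2.644663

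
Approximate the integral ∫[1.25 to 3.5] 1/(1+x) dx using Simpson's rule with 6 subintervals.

f(x) = 1/(1+x)
a = 1.25, b = 3.5, n = 6
h = (b - a)/n = 0.375000

Simpson's rule: (h/3)[f(x₀) + 4f(x₁) + 2f(x₂) + ... + f(xₙ)]

x_0 = 1.2500, f(x_0) = 0.444444, coefficient = 1
x_1 = 1.6250, f(x_1) = 0.380952, coefficient = 4
x_2 = 2.0000, f(x_2) = 0.333333, coefficient = 2
x_3 = 2.3750, f(x_3) = 0.296296, coefficient = 4
x_4 = 2.7500, f(x_4) = 0.266667, coefficient = 2
x_5 = 3.1250, f(x_5) = 0.242424, coefficient = 4
x_6 = 3.5000, f(x_6) = 0.222222, coefficient = 1

I ≈ (0.375000/3) × 5.545358 = 0.693170
Exact value: 0.693147
Error: 0.000023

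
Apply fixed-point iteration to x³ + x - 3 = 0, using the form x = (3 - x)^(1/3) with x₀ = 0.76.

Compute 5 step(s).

Equation: x³ + x - 3 = 0
Fixed-point form: x = (3 - x)^(1/3)
x₀ = 0.76

x_1 = g(0.760000) = 1.308427
x_2 = g(1.308427) = 1.191508
x_3 = g(1.191508) = 1.218350
x_4 = g(1.218350) = 1.212293
x_5 = g(1.212293) = 1.213665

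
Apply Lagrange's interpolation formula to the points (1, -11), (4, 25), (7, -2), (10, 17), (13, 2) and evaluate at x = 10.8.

Lagrange interpolation formula:
P(x) = Σ yᵢ × Lᵢ(x)
where Lᵢ(x) = Π_{j≠i} (x - xⱼ)/(xᵢ - xⱼ)

L_0(10.8) = (10.8 - 4)/(1 - 4) × (10.8 - 7)/(1 - 7) × (10.8 - 10)/(1 - 10) × (10.8 - 13)/(1 - 13) = -0.023394
L_1(10.8) = (10.8 - 1)/(4 - 1) × (10.8 - 7)/(4 - 7) × (10.8 - 10)/(4 - 10) × (10.8 - 13)/(4 - 13) = 0.134861
L_2(10.8) = (10.8 - 1)/(7 - 1) × (10.8 - 4)/(7 - 4) × (10.8 - 10)/(7 - 10) × (10.8 - 13)/(7 - 13) = -0.361995
L_3(10.8) = (10.8 - 1)/(10 - 1) × (10.8 - 4)/(10 - 4) × (10.8 - 7)/(10 - 7) × (10.8 - 13)/(10 - 13) = 1.146318
L_4(10.8) = (10.8 - 1)/(13 - 1) × (10.8 - 4)/(13 - 4) × (10.8 - 7)/(13 - 7) × (10.8 - 10)/(13 - 10) = 0.104211

P(10.8) = (-11)×L_0(10.8) + 25×L_1(10.8) + (-2)×L_2(10.8) + 17×L_3(10.8) + 2×L_4(10.8)
P(10.8) = 24.048672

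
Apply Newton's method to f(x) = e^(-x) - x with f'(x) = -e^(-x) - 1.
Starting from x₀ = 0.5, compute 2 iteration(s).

f(x) = e^(-x) - x
f'(x) = -e^(-x) - 1
x₀ = 0.5

Newton-Raphson formula: x_{n+1} = x_n - f(x_n)/f'(x_n)

Iteration 1:
  f(0.500000) = 0.106531
  f'(0.500000) = -1.606531
  x_1 = 0.500000 - 0.106531/(-1.606531) = 0.566311
Iteration 2:
  f(0.566311) = 0.001305
  f'(0.566311) = -1.567616
  x_2 = 0.566311 - 0.001305/(-1.567616) = 0.567143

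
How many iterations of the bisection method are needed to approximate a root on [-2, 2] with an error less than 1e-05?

We need (b-a)/2^n ≤ 1e-05
(2 - (-2))/2^n ≤ 1e-05
4/2^n ≤ 1e-05
2^n ≥ 400000
n ≥ log₂(400000) = 18.61
n ≥ 19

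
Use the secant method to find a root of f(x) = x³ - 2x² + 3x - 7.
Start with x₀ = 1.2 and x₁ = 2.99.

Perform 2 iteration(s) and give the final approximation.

f(x) = x³ - 2x² + 3x - 7
x₀ = 1.2, x₁ = 2.99

Secant formula: x_{n+1} = x_n - f(x_n)(x_n - x_{n-1})/(f(x_n) - f(x_{n-1}))

Iteration 1:
  f(1.200000) = -4.552000
  f(2.990000) = 10.820699
  x_2 = 2.990000 - 10.820699×(2.990000 - 1.200000)/(10.820699 - (-4.552000))
       = 1.730036
Iteration 2:
  f(2.990000) = 10.820699
  f(1.730036) = -2.617902
  x_3 = 1.730036 - (-2.617902)×(1.730036 - 2.990000)/(-2.617902 - 10.820699)
       = 1.975483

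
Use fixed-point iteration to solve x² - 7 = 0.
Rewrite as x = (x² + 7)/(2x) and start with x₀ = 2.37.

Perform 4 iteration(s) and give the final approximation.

Equation: x² - 7 = 0
Fixed-point form: x = (x² + 7)/(2x)
x₀ = 2.37

x_1 = g(2.370000) = 2.661793
x_2 = g(2.661793) = 2.645800
x_3 = g(2.645800) = 2.645751
x_4 = g(2.645751) = 2.645751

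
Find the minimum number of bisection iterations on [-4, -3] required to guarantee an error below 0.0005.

We need (b-a)/2^n ≤ 0.0005
(-3 - (-4))/2^n ≤ 0.0005
1/2^n ≤ 0.0005
2^n ≥ 2000
n ≥ log₂(2000) = 10.97
n ≥ 11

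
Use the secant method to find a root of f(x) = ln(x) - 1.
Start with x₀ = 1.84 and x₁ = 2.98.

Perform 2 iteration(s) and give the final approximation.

f(x) = ln(x) - 1
x₀ = 1.84, x₁ = 2.98

Secant formula: x_{n+1} = x_n - f(x_n)(x_n - x_{n-1})/(f(x_n) - f(x_{n-1}))

Iteration 1:
  f(1.840000) = -0.390234
  f(2.980000) = 0.091923
  x_2 = 2.980000 - 0.091923×(2.980000 - 1.840000)/(0.091923 - (-0.390234))
       = 2.762659
Iteration 2:
  f(2.980000) = 0.091923
  f(2.762659) = 0.016194
  x_3 = 2.762659 - 0.016194×(2.762659 - 2.980000)/(0.016194 - 0.091923)
       = 2.716184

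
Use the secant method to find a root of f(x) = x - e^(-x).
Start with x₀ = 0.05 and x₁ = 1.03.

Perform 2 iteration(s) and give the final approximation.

f(x) = x - e^(-x)
x₀ = 0.05, x₁ = 1.03

Secant formula: x_{n+1} = x_n - f(x_n)(x_n - x_{n-1})/(f(x_n) - f(x_{n-1}))

Iteration 1:
  f(0.050000) = -0.901229
  f(1.030000) = 0.672993
  x_2 = 1.030000 - 0.672993×(1.030000 - 0.050000)/(0.672993 - (-0.901229))
       = 0.611042
Iteration 2:
  f(1.030000) = 0.672993
  f(0.611042) = 0.068257
  x_3 = 0.611042 - 0.068257×(0.611042 - 1.030000)/(0.068257 - 0.672993)
       = 0.563754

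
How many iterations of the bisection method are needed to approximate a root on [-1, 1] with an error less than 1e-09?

We need (b-a)/2^n ≤ 1e-09
(1 - (-1))/2^n ≤ 1e-09
2/2^n ≤ 1e-09
2^n ≥ 2000000000
n ≥ log₂(2000000000) = 30.90
n ≥ 31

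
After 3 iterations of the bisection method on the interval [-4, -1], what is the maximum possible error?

Bisection error bound: |error| ≤ (b-a)/2^n
|error| ≤ (-1 - (-4))/2^3 = 3/2^3
|error| ≤ 0.3750000000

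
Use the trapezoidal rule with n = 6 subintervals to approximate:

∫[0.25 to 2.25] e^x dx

f(x) = e^x
a = 0.25, b = 2.25, n = 6
h = (b - a)/n = 0.333333

Trapezoidal rule: (h/2)[f(x₀) + 2f(x₁) + 2f(x₂) + ... + f(xₙ)]

x_0 = 0.2500, f(x_0) = 1.284025, coefficient = 1
x_1 = 0.5833, f(x_1) = 1.792002, coefficient = 2
x_2 = 0.9167, f(x_2) = 2.500940, coefficient = 2
x_3 = 1.2500, f(x_3) = 3.490343, coefficient = 2
x_4 = 1.5833, f(x_4) = 4.871166, coefficient = 2
x_5 = 1.9167, f(x_5) = 6.798260, coefficient = 2
x_6 = 2.2500, f(x_6) = 9.487736, coefficient = 1

I ≈ (0.333333/2) × 49.677182 = 8.279530
Exact value: 8.203710
Error: 0.075820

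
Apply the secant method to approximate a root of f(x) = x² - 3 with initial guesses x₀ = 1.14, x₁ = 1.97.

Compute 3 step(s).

f(x) = x² - 3
x₀ = 1.14, x₁ = 1.97

Secant formula: x_{n+1} = x_n - f(x_n)(x_n - x_{n-1})/(f(x_n) - f(x_{n-1}))

Iteration 1:
  f(1.140000) = -1.700400
  f(1.970000) = 0.880900
  x_2 = 1.970000 - 0.880900×(1.970000 - 1.140000)/(0.880900 - (-1.700400))
       = 1.686752
Iteration 2:
  f(1.970000) = 0.880900
  f(1.686752) = -0.154866
  x_3 = 1.686752 - (-0.154866)×(1.686752 - 1.970000)/(-0.154866 - 0.880900)
       = 1.729103
Iteration 3:
  f(1.686752) = -0.154866
  f(1.729103) = -0.010202
  x_4 = 1.729103 - (-0.010202)×(1.729103 - 1.686752)/(-0.010202 - (-0.154866))
       = 1.732090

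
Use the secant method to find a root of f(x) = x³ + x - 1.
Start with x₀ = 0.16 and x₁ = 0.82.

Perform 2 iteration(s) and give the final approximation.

f(x) = x³ + x - 1
x₀ = 0.16, x₁ = 0.82

Secant formula: x_{n+1} = x_n - f(x_n)(x_n - x_{n-1})/(f(x_n) - f(x_{n-1}))

Iteration 1:
  f(0.160000) = -0.835904
  f(0.820000) = 0.371368
  x_2 = 0.820000 - 0.371368×(0.820000 - 0.160000)/(0.371368 - (-0.835904))
       = 0.616978
Iteration 2:
  f(0.820000) = 0.371368
  f(0.616978) = -0.148162
  x_3 = 0.616978 - (-0.148162)×(0.616978 - 0.820000)/(-0.148162 - 0.371368)
       = 0.674877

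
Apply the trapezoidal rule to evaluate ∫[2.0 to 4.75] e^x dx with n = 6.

f(x) = e^x
a = 2.0, b = 4.75, n = 6
h = (b - a)/n = 0.458333

Trapezoidal rule: (h/2)[f(x₀) + 2f(x₁) + 2f(x₂) + ... + f(xₙ)]

x_0 = 2.0000, f(x_0) = 7.389056, coefficient = 1
x_1 = 2.4583, f(x_1) = 11.685320, coefficient = 2
x_2 = 2.9167, f(x_2) = 18.479586, coefficient = 2
x_3 = 3.3750, f(x_3) = 29.224284, coefficient = 2
x_4 = 3.8333, f(x_4) = 46.216336, coefficient = 2
x_5 = 4.2917, f(x_5) = 73.088181, coefficient = 2
x_6 = 4.7500, f(x_6) = 115.584285, coefficient = 1

I ≈ (0.458333/2) × 480.360754 = 110.082673
Exact value: 108.195228
Error: 1.887444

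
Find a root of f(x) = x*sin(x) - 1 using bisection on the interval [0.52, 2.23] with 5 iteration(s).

f(x) = x*sin(x) - 1
Initial interval: [0.52, 2.23]

Iteration 1:
  c_1 = (0.520000 + 2.230000)/2 = 1.375000
  f(c_1) = f(1.375000) = 0.348728
  f(a) × f(c) < 0, new interval: [0.520000, 1.375000]
Iteration 2:
  c_2 = (0.520000 + 1.375000)/2 = 0.947500
  f(c_2) = f(0.947500) = -0.230669
  f(a) × f(c) ≥ 0, new interval: [0.947500, 1.375000]
Iteration 3:
  c_3 = (0.947500 + 1.375000)/2 = 1.161250
  f(c_3) = f(1.161250) = 0.065216
  f(a) × f(c) < 0, new interval: [0.947500, 1.161250]
Iteration 4:
  c_4 = (0.947500 + 1.161250)/2 = 1.054375
  f(c_4) = f(1.054375) = -0.083124
  f(a) × f(c) ≥ 0, new interval: [1.054375, 1.161250]
Iteration 5:
  c_5 = (1.054375 + 1.161250)/2 = 1.107812
  f(c_5) = f(1.107812) = -0.008814
  f(a) × f(c) ≥ 0, new interval: [1.107812, 1.161250]

After 5 iteration(s), the approximation is c_5 = 1.107812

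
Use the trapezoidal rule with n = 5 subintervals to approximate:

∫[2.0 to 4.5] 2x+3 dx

f(x) = 2x+3
a = 2.0, b = 4.5, n = 5
h = (b - a)/n = 0.500000

Trapezoidal rule: (h/2)[f(x₀) + 2f(x₁) + 2f(x₂) + ... + f(xₙ)]

x_0 = 2.0000, f(x_0) = 7.000000, coefficient = 1
x_1 = 2.5000, f(x_1) = 8.000000, coefficient = 2
x_2 = 3.0000, f(x_2) = 9.000000, coefficient = 2
x_3 = 3.5000, f(x_3) = 10.000000, coefficient = 2
x_4 = 4.0000, f(x_4) = 11.000000, coefficient = 2
x_5 = 4.5000, f(x_5) = 12.000000, coefficient = 1

I ≈ (0.500000/2) × 95.000000 = 23.750000
Exact value: 23.750000
Error: 0.000000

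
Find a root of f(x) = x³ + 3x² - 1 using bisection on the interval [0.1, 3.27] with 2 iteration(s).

f(x) = x³ + 3x² - 1
Initial interval: [0.1, 3.27]

Iteration 1:
  c_1 = (0.100000 + 3.270000)/2 = 1.685000
  f(c_1) = f(1.685000) = 12.301769
  f(a) × f(c) < 0, new interval: [0.100000, 1.685000]
Iteration 2:
  c_2 = (0.100000 + 1.685000)/2 = 0.892500
  f(c_2) = f(0.892500) = 2.100595
  f(a) × f(c) < 0, new interval: [0.100000, 0.892500]

After 2 iteration(s), the approximation is c_2 = 0.892500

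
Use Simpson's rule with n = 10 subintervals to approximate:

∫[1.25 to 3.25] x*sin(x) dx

f(x) = x*sin(x)
a = 1.25, b = 3.25, n = 10
h = (b - a)/n = 0.200000

Simpson's rule: (h/3)[f(x₀) + 4f(x₁) + 2f(x₂) + ... + f(xₙ)]

x_0 = 1.2500, f(x_0) = 1.186231, coefficient = 1
x_1 = 1.4500, f(x_1) = 1.439434, coefficient = 4
x_2 = 1.6500, f(x_2) = 1.644827, coefficient = 2
x_3 = 1.8500, f(x_3) = 1.778359, coefficient = 4
x_4 = 2.0500, f(x_4) = 1.819093, coefficient = 2
x_5 = 2.2500, f(x_5) = 1.750665, coefficient = 4
x_6 = 2.4500, f(x_6) = 1.562524, coefficient = 2
x_7 = 2.6500, f(x_7) = 1.250881, coefficient = 4
x_8 = 2.8500, f(x_8) = 0.819312, coefficient = 2
x_9 = 3.0500, f(x_9) = 0.278967, coefficient = 4
x_10 = 3.2500, f(x_10) = -0.351634, coefficient = 1

I ≈ (0.200000/3) × 38.519332 = 2.567955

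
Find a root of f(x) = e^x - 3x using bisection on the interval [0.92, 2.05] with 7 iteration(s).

f(x) = e^x - 3x
Initial interval: [0.92, 2.05]

Iteration 1:
  c_1 = (0.920000 + 2.050000)/2 = 1.485000
  f(c_1) = f(1.485000) = -0.040035
  f(a) × f(c) ≥ 0, new interval: [1.485000, 2.050000]
Iteration 2:
  c_2 = (1.485000 + 2.050000)/2 = 1.767500
  f(c_2) = f(1.767500) = 0.553695
  f(a) × f(c) < 0, new interval: [1.485000, 1.767500]
Iteration 3:
  c_3 = (1.485000 + 1.767500)/2 = 1.626250
  f(c_3) = f(1.626250) = 0.206021
  f(a) × f(c) < 0, new interval: [1.485000, 1.626250]
Iteration 4:
  c_4 = (1.485000 + 1.626250)/2 = 1.555625
  f(c_4) = f(1.555625) = 0.071172
  f(a) × f(c) < 0, new interval: [1.485000, 1.555625]
Iteration 5:
  c_5 = (1.485000 + 1.555625)/2 = 1.520312
  f(c_5) = f(1.520312) = 0.012717
  f(a) × f(c) < 0, new interval: [1.485000, 1.520312]
Iteration 6:
  c_6 = (1.485000 + 1.520312)/2 = 1.502656
  f(c_6) = f(1.502656) = -0.014359
  f(a) × f(c) ≥ 0, new interval: [1.502656, 1.520312]
Iteration 7:
  c_7 = (1.502656 + 1.520312)/2 = 1.511484
  f(c_7) = f(1.511484) = -0.000998
  f(a) × f(c) ≥ 0, new interval: [1.511484, 1.520312]

After 7 iteration(s), the approximation is c_7 = 1.511484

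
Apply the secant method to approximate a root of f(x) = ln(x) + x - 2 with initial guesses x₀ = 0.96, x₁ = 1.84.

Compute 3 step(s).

f(x) = ln(x) + x - 2
x₀ = 0.96, x₁ = 1.84

Secant formula: x_{n+1} = x_n - f(x_n)(x_n - x_{n-1})/(f(x_n) - f(x_{n-1}))

Iteration 1:
  f(0.960000) = -1.080822
  f(1.840000) = 0.449766
  x_2 = 1.840000 - 0.449766×(1.840000 - 0.960000)/(0.449766 - (-1.080822))
       = 1.581411
Iteration 2:
  f(1.840000) = 0.449766
  f(1.581411) = 0.039728
  x_3 = 1.581411 - 0.039728×(1.581411 - 1.840000)/(0.039728 - 0.449766)
       = 1.556356
Iteration 3:
  f(1.581411) = 0.039728
  f(1.556356) = -0.001296
  x_4 = 1.556356 - (-0.001296)×(1.556356 - 1.581411)/(-0.001296 - 0.039728)
       = 1.557148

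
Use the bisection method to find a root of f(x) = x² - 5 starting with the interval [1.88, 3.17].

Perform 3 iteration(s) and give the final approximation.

f(x) = x² - 5
Initial interval: [1.88, 3.17]

Iteration 1:
  c_1 = (1.880000 + 3.170000)/2 = 2.525000
  f(c_1) = f(2.525000) = 1.375625
  f(a) × f(c) < 0, new interval: [1.880000, 2.525000]
Iteration 2:
  c_2 = (1.880000 + 2.525000)/2 = 2.202500
  f(c_2) = f(2.202500) = -0.148994
  f(a) × f(c) ≥ 0, new interval: [2.202500, 2.525000]
Iteration 3:
  c_3 = (2.202500 + 2.525000)/2 = 2.363750
  f(c_3) = f(2.363750) = 0.587314
  f(a) × f(c) < 0, new interval: [2.202500, 2.363750]

After 3 iteration(s), the approximation is c_3 = 2.363750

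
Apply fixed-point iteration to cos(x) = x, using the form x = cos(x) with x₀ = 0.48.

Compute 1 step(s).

Equation: cos(x) = x
Fixed-point form: x = cos(x)
x₀ = 0.48

x_1 = g(0.480000) = 0.886995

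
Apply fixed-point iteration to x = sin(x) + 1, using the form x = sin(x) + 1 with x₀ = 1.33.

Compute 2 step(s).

Equation: x = sin(x) + 1
Fixed-point form: x = sin(x) + 1
x₀ = 1.33

x_1 = g(1.330000) = 1.971148
x_2 = g(1.971148) = 1.920924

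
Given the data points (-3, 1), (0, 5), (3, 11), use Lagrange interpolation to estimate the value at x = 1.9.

Lagrange interpolation formula:
P(x) = Σ yᵢ × Lᵢ(x)
where Lᵢ(x) = Π_{j≠i} (x - xⱼ)/(xᵢ - xⱼ)

L_0(1.9) = (1.9 - 0)/(-3 - 0) × (1.9 - 3)/(-3 - 3) = -0.116111
L_1(1.9) = (1.9 - (-3))/(0 - (-3)) × (1.9 - 3)/(0 - 3) = 0.598889
L_2(1.9) = (1.9 - (-3))/(3 - (-3)) × (1.9 - 0)/(3 - 0) = 0.517222

P(1.9) = 1×L_0(1.9) + 5×L_1(1.9) + 11×L_2(1.9)
P(1.9) = 8.567778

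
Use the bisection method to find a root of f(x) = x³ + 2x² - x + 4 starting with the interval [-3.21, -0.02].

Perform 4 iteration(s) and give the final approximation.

f(x) = x³ + 2x² - x + 4
Initial interval: [-3.21, -0.02]

Iteration 1:
  c_1 = (-3.210000 + (-0.020000))/2 = -1.615000
  f(c_1) = f(-1.615000) = 6.619167
  f(a) × f(c) < 0, new interval: [-3.210000, -1.615000]
Iteration 2:
  c_2 = (-3.210000 + (-1.615000))/2 = -2.412500
  f(c_2) = f(-2.412500) = 4.011686
  f(a) × f(c) < 0, new interval: [-3.210000, -2.412500]
Iteration 3:
  c_3 = (-3.210000 + (-2.412500))/2 = -2.811250
  f(c_3) = f(-2.811250) = 0.399839
  f(a) × f(c) < 0, new interval: [-3.210000, -2.811250]
Iteration 4:
  c_4 = (-3.210000 + (-2.811250))/2 = -3.010625
  f(c_4) = f(-3.010625) = -2.149541
  f(a) × f(c) ≥ 0, new interval: [-3.010625, -2.811250]

After 4 iteration(s), the approximation is c_4 = -3.010625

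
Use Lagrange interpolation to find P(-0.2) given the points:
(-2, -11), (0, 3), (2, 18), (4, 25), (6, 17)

Lagrange interpolation formula:
P(x) = Σ yᵢ × Lᵢ(x)
where Lᵢ(x) = Π_{j≠i} (x - xⱼ)/(xᵢ - xⱼ)

L_0(-0.2) = (-0.2 - 0)/(-2 - 0) × (-0.2 - 2)/(-2 - 2) × (-0.2 - 4)/(-2 - 4) × (-0.2 - 6)/(-2 - 6) = 0.029838
L_1(-0.2) = (-0.2 - (-2))/(0 - (-2)) × (-0.2 - 2)/(0 - 2) × (-0.2 - 4)/(0 - 4) × (-0.2 - 6)/(0 - 6) = 1.074150
L_2(-0.2) = (-0.2 - (-2))/(2 - (-2)) × (-0.2 - 0)/(2 - 0) × (-0.2 - 4)/(2 - 4) × (-0.2 - 6)/(2 - 6) = -0.146475
L_3(-0.2) = (-0.2 - (-2))/(4 - (-2)) × (-0.2 - 0)/(4 - 0) × (-0.2 - 2)/(4 - 2) × (-0.2 - 6)/(4 - 6) = 0.051150
L_4(-0.2) = (-0.2 - (-2))/(6 - (-2)) × (-0.2 - 0)/(6 - 0) × (-0.2 - 2)/(6 - 2) × (-0.2 - 4)/(6 - 4) = -0.008663

P(-0.2) = (-11)×L_0(-0.2) + 3×L_1(-0.2) + 18×L_2(-0.2) + 25×L_3(-0.2) + 17×L_4(-0.2)
P(-0.2) = 1.389175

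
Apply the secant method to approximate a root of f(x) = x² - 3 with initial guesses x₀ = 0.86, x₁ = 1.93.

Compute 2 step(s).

f(x) = x² - 3
x₀ = 0.86, x₁ = 1.93

Secant formula: x_{n+1} = x_n - f(x_n)(x_n - x_{n-1})/(f(x_n) - f(x_{n-1}))

Iteration 1:
  f(0.860000) = -2.260400
  f(1.930000) = 0.724900
  x_2 = 1.930000 - 0.724900×(1.930000 - 0.860000)/(0.724900 - (-2.260400))
       = 1.670179
Iteration 2:
  f(1.930000) = 0.724900
  f(1.670179) = -0.210501
  x_3 = 1.670179 - (-0.210501)×(1.670179 - 1.930000)/(-0.210501 - 0.724900)
       = 1.728649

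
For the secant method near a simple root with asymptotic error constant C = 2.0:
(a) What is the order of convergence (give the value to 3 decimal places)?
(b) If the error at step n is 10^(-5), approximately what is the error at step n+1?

(a) Secant method has superlinear convergence with order φ = (1+√5)/2 ≈ 1.618.
    This means |e_{n+1}| ≈ C|e_n|^1.618.

(b) With |e_n| = 10^(-5) and C = 2.0:
    |e_{n+1}| ≈ 2.0 × (10^(-5))^1.618 = 2.0 × 10^(-8.09)

(a) ≈ 1.618 (golden ratio); (b) |e_{n+1}| ≈ 1.625e-08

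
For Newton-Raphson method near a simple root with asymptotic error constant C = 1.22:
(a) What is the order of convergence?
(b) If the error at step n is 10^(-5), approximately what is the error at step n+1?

(a) Newton-Raphson has quadratic (order 2) convergence near simple roots.
    This means |e_{n+1}| ≈ C|e_n|².

(b) With |e_n| = 10^(-5) and C = 1.22:
    |e_{n+1}| ≈ 1.22 × (10^(-5))² = 1.22 × 10^(-10)

(a) 2 (quadratic); (b) |e_{n+1}| ≈ 1.220e-10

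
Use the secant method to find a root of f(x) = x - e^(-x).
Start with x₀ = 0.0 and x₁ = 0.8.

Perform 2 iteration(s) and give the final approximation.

f(x) = x - e^(-x)
x₀ = 0.0, x₁ = 0.8

Secant formula: x_{n+1} = x_n - f(x_n)(x_n - x_{n-1})/(f(x_n) - f(x_{n-1}))

Iteration 1:
  f(0.000000) = -1.000000
  f(0.800000) = 0.350671
  x_2 = 0.800000 - 0.350671×(0.800000 - 0.000000)/(0.350671 - (-1.000000))
       = 0.592298
Iteration 2:
  f(0.800000) = 0.350671
  f(0.592298) = 0.039243
  x_3 = 0.592298 - 0.039243×(0.592298 - 0.800000)/(0.039243 - 0.350671)
       = 0.566125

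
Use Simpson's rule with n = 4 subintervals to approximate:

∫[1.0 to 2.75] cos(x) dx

f(x) = cos(x)
a = 1.0, b = 2.75, n = 4
h = (b - a)/n = 0.437500

Simpson's rule: (h/3)[f(x₀) + 4f(x₁) + 2f(x₂) + ... + f(xₙ)]

x_0 = 1.0000, f(x_0) = 0.540302, coefficient = 1
x_1 = 1.4375, f(x_1) = 0.132902, coefficient = 4
x_2 = 1.8750, f(x_2) = -0.299534, coefficient = 2
x_3 = 2.3125, f(x_3) = -0.675545, coefficient = 4
x_4 = 2.7500, f(x_4) = -0.924302, coefficient = 1

I ≈ (0.437500/3) × -3.153639 = -0.459906
Exact value: -0.459810
Error: 0.000096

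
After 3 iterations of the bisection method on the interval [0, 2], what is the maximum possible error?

Bisection error bound: |error| ≤ (b-a)/2^n
|error| ≤ (2 - 0)/2^3 = 2/2^3
|error| ≤ 0.2500000000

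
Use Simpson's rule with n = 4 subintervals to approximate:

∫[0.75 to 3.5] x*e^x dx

f(x) = x*e^x
a = 0.75, b = 3.5, n = 4
h = (b - a)/n = 0.687500

Simpson's rule: (h/3)[f(x₀) + 4f(x₁) + 2f(x₂) + ... + f(xₙ)]

x_0 = 0.7500, f(x_0) = 1.587750, coefficient = 1
x_1 = 1.4375, f(x_1) = 6.052101, coefficient = 4
x_2 = 2.1250, f(x_2) = 17.792407, coefficient = 2
x_3 = 2.8125, f(x_3) = 46.832330, coefficient = 4
x_4 = 3.5000, f(x_4) = 115.904082, coefficient = 1

I ≈ (0.687500/3) × 364.614369 = 83.557460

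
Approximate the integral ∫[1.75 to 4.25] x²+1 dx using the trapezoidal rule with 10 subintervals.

f(x) = x²+1
a = 1.75, b = 4.25, n = 10
h = (b - a)/n = 0.250000

Trapezoidal rule: (h/2)[f(x₀) + 2f(x₁) + 2f(x₂) + ... + f(xₙ)]

x_0 = 1.7500, f(x_0) = 4.062500, coefficient = 1
x_1 = 2.0000, f(x_1) = 5.000000, coefficient = 2
x_2 = 2.2500, f(x_2) = 6.062500, coefficient = 2
x_3 = 2.5000, f(x_3) = 7.250000, coefficient = 2
x_4 = 2.7500, f(x_4) = 8.562500, coefficient = 2
x_5 = 3.0000, f(x_5) = 10.000000, coefficient = 2
x_6 = 3.2500, f(x_6) = 11.562500, coefficient = 2
x_7 = 3.5000, f(x_7) = 13.250000, coefficient = 2
x_8 = 3.7500, f(x_8) = 15.062500, coefficient = 2
x_9 = 4.0000, f(x_9) = 17.000000, coefficient = 2
x_10 = 4.2500, f(x_10) = 19.062500, coefficient = 1

I ≈ (0.250000/2) × 210.625000 = 26.328125
Exact value: 26.302083
Error: 0.026042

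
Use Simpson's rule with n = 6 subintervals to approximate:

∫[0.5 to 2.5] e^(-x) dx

f(x) = e^(-x)
a = 0.5, b = 2.5, n = 6
h = (b - a)/n = 0.333333

Simpson's rule: (h/3)[f(x₀) + 4f(x₁) + 2f(x₂) + ... + f(xₙ)]

x_0 = 0.5000, f(x_0) = 0.606531, coefficient = 1
x_1 = 0.8333, f(x_1) = 0.434598, coefficient = 4
x_2 = 1.1667, f(x_2) = 0.311403, coefficient = 2
x_3 = 1.5000, f(x_3) = 0.223130, coefficient = 4
x_4 = 1.8333, f(x_4) = 0.159880, coefficient = 2
x_5 = 2.1667, f(x_5) = 0.114559, coefficient = 4
x_6 = 2.5000, f(x_6) = 0.082085, coefficient = 1

I ≈ (0.333333/3) × 4.720330 = 0.524481
Exact value: 0.524446
Error: 0.000035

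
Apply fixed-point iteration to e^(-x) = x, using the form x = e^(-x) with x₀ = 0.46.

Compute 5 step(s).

Equation: e^(-x) = x
Fixed-point form: x = e^(-x)
x₀ = 0.46

x_1 = g(0.460000) = 0.631284
x_2 = g(0.631284) = 0.531909
x_3 = g(0.531909) = 0.587483
x_4 = g(0.587483) = 0.555724
x_5 = g(0.555724) = 0.573657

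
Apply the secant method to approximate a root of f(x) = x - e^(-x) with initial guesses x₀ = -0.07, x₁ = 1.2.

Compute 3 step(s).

f(x) = x - e^(-x)
x₀ = -0.07, x₁ = 1.2

Secant formula: x_{n+1} = x_n - f(x_n)(x_n - x_{n-1})/(f(x_n) - f(x_{n-1}))

Iteration 1:
  f(-0.070000) = -1.142508
  f(1.200000) = 0.898806
  x_2 = 1.200000 - 0.898806×(1.200000 - (-0.070000))/(0.898806 - (-1.142508))
       = 0.640810
Iteration 2:
  f(1.200000) = 0.898806
  f(0.640810) = 0.113944
  x_3 = 0.640810 - 0.113944×(0.640810 - 1.200000)/(0.113944 - 0.898806)
       = 0.559628
Iteration 3:
  f(0.640810) = 0.113944
  f(0.559628) = -0.011794
  x_4 = 0.559628 - (-0.011794)×(0.559628 - 0.640810)/(-0.011794 - 0.113944)
       = 0.567242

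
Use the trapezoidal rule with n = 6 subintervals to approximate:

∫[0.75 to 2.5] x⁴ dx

f(x) = x⁴
a = 0.75, b = 2.5, n = 6
h = (b - a)/n = 0.291667

Trapezoidal rule: (h/2)[f(x₀) + 2f(x₁) + 2f(x₂) + ... + f(xₙ)]

x_0 = 0.7500, f(x_0) = 0.316406, coefficient = 1
x_1 = 1.0417, f(x_1) = 1.177376, coefficient = 2
x_2 = 1.3333, f(x_2) = 3.160494, coefficient = 2
x_3 = 1.6250, f(x_3) = 6.972900, coefficient = 2
x_4 = 1.9167, f(x_4) = 13.495419, coefficient = 2
x_5 = 2.2083, f(x_5) = 23.782555, coefficient = 2
x_6 = 2.5000, f(x_6) = 39.062500, coefficient = 1

I ≈ (0.291667/2) × 136.556393 = 19.914474
Exact value: 19.483789
Error: 0.430685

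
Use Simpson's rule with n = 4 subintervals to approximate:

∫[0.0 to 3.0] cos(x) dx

f(x) = cos(x)
a = 0.0, b = 3.0, n = 4
h = (b - a)/n = 0.750000

Simpson's rule: (h/3)[f(x₀) + 4f(x₁) + 2f(x₂) + ... + f(xₙ)]

x_0 = 0.0000, f(x_0) = 1.000000, coefficient = 1
x_1 = 0.7500, f(x_1) = 0.731689, coefficient = 4
x_2 = 1.5000, f(x_2) = 0.070737, coefficient = 2
x_3 = 2.2500, f(x_3) = -0.628174, coefficient = 4
x_4 = 3.0000, f(x_4) = -0.989992, coefficient = 1

I ≈ (0.750000/3) × 0.565543 = 0.141386
Exact value: 0.141120
Error: 0.000266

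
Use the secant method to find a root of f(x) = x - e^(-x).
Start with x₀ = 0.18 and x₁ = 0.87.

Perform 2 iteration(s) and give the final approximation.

f(x) = x - e^(-x)
x₀ = 0.18, x₁ = 0.87

Secant formula: x_{n+1} = x_n - f(x_n)(x_n - x_{n-1})/(f(x_n) - f(x_{n-1}))

Iteration 1:
  f(0.180000) = -0.655270
  f(0.870000) = 0.451048
  x_2 = 0.870000 - 0.451048×(0.870000 - 0.180000)/(0.451048 - (-0.655270))
       = 0.588686
Iteration 2:
  f(0.870000) = 0.451048
  f(0.588686) = 0.033629
  x_3 = 0.588686 - 0.033629×(0.588686 - 0.870000)/(0.033629 - 0.451048)
       = 0.566022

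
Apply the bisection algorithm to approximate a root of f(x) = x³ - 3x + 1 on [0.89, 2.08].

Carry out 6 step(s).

f(x) = x³ - 3x + 1
Initial interval: [0.89, 2.08]

Iteration 1:
  c_1 = (0.890000 + 2.080000)/2 = 1.485000
  f(c_1) = f(1.485000) = -0.180241
  f(a) × f(c) ≥ 0, new interval: [1.485000, 2.080000]
Iteration 2:
  c_2 = (1.485000 + 2.080000)/2 = 1.782500
  f(c_2) = f(1.782500) = 1.316048
  f(a) × f(c) < 0, new interval: [1.485000, 1.782500]
Iteration 3:
  c_3 = (1.485000 + 1.782500)/2 = 1.633750
  f(c_3) = f(1.633750) = 0.459456
  f(a) × f(c) < 0, new interval: [1.485000, 1.633750]
Iteration 4:
  c_4 = (1.485000 + 1.633750)/2 = 1.559375
  f(c_4) = f(1.559375) = 0.113730
  f(a) × f(c) < 0, new interval: [1.485000, 1.559375]
Iteration 5:
  c_5 = (1.485000 + 1.559375)/2 = 1.522188
  f(c_5) = f(1.522188) = -0.039571
  f(a) × f(c) ≥ 0, new interval: [1.522188, 1.559375]
Iteration 6:
  c_6 = (1.522188 + 1.559375)/2 = 1.540781
  f(c_6) = f(1.540781) = 0.035482
  f(a) × f(c) < 0, new interval: [1.522188, 1.540781]

After 6 iteration(s), the approximation is c_6 = 1.540781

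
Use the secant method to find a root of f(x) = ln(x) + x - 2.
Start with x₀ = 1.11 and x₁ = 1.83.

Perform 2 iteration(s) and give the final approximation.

f(x) = ln(x) + x - 2
x₀ = 1.11, x₁ = 1.83

Secant formula: x_{n+1} = x_n - f(x_n)(x_n - x_{n-1})/(f(x_n) - f(x_{n-1}))

Iteration 1:
  f(1.110000) = -0.785640
  f(1.830000) = 0.434316
  x_2 = 1.830000 - 0.434316×(1.830000 - 1.110000)/(0.434316 - (-0.785640))
       = 1.573673
Iteration 2:
  f(1.830000) = 0.434316
  f(1.573673) = 0.027086
  x_3 = 1.573673 - 0.027086×(1.573673 - 1.830000)/(0.027086 - 0.434316)
       = 1.556624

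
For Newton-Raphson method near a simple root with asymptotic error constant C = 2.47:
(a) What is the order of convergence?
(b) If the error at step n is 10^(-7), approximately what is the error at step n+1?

(a) Newton-Raphson has quadratic (order 2) convergence near simple roots.
    This means |e_{n+1}| ≈ C|e_n|².

(b) With |e_n| = 10^(-7) and C = 2.47:
    |e_{n+1}| ≈ 2.47 × (10^(-7))² = 2.47 × 10^(-14)

(a) 2 (quadratic); (b) |e_{n+1}| ≈ 2.470e-14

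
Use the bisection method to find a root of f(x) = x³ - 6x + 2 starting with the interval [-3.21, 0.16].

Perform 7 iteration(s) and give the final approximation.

f(x) = x³ - 6x + 2
Initial interval: [-3.21, 0.16]

Iteration 1:
  c_1 = (-3.210000 + 0.160000)/2 = -1.525000
  f(c_1) = f(-1.525000) = 7.603422
  f(a) × f(c) < 0, new interval: [-3.210000, -1.525000]
Iteration 2:
  c_2 = (-3.210000 + (-1.525000))/2 = -2.367500
  f(c_2) = f(-2.367500) = 2.935029
  f(a) × f(c) < 0, new interval: [-3.210000, -2.367500]
Iteration 3:
  c_3 = (-3.210000 + (-2.367500))/2 = -2.788750
  f(c_3) = f(-2.788750) = -2.955962
  f(a) × f(c) ≥ 0, new interval: [-2.788750, -2.367500]
Iteration 4:
  c_4 = (-2.788750 + (-2.367500))/2 = -2.578125
  f(c_4) = f(-2.578125) = 0.332653
  f(a) × f(c) < 0, new interval: [-2.788750, -2.578125]
Iteration 5:
  c_5 = (-2.788750 + (-2.578125))/2 = -2.683438
  f(c_5) = f(-2.683438) = -1.222371
  f(a) × f(c) ≥ 0, new interval: [-2.683438, -2.578125]
Iteration 6:
  c_6 = (-2.683438 + (-2.578125))/2 = -2.630781
  f(c_6) = f(-2.630781) = -0.422976
  f(a) × f(c) ≥ 0, new interval: [-2.630781, -2.578125]
Iteration 7:
  c_7 = (-2.630781 + (-2.578125))/2 = -2.604453
  f(c_7) = f(-2.604453) = -0.039745
  f(a) × f(c) ≥ 0, new interval: [-2.604453, -2.578125]

After 7 iteration(s), the approximation is c_7 = -2.604453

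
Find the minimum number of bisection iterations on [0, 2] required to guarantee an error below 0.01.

We need (b-a)/2^n ≤ 0.01
(2 - 0)/2^n ≤ 0.01
2/2^n ≤ 0.01
2^n ≥ 200
n ≥ log₂(200) = 7.64
n ≥ 8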